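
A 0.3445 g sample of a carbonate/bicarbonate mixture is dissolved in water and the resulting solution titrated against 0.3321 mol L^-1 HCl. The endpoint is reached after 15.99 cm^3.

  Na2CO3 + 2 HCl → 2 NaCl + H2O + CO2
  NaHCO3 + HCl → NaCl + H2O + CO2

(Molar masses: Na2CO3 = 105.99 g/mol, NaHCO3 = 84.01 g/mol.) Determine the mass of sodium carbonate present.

0.1736 g

n(HCl) = 0.01599 × 0.3321 = 5.310 × 10^-3 mol
Let x = n(Na2CO3), y = n(NaHCO3).
Titrant: 2x + 1y = 5.310 × 10^-3;  mass: 105.99x + 84.01y = 0.3445
Solving, x = 1.638 × 10^-3 mol, y = 2.034 × 10^-3 mol
mass of Na2CO3 = 1.638 × 10^-3 × 105.99 = 0.1736 g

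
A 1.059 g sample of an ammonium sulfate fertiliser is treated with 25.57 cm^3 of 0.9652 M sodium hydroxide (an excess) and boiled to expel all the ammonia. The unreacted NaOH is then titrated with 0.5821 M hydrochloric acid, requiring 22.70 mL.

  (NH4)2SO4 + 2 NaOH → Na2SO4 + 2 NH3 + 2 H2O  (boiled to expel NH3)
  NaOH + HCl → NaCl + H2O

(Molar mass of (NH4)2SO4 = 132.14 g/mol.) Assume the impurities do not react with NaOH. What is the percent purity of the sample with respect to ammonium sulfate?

n(NaOH) added = 0.02557 × 0.9652 = 0.02468 mol
n(HCl) used in back-titration = 0.02270 × 0.5821 = 0.01321 mol
n(NaOH) left over = 0.01321 mol (1:1 ratio)
n(NaOH) consumed by analyte = 0.02468 − 0.01321 = 0.01147 mol
From the 1:2 ratio, n((NH4)2SO4) = 1/2 × 0.01147 = 5.733 × 10^-3 mol
mass of (NH4)2SO4 = 5.733 × 10^-3 × 132.14 = 0.7576 g
% (NH4)2SO4 = 0.7576 / 1.059 × 100 = 71.54 %

71.54 %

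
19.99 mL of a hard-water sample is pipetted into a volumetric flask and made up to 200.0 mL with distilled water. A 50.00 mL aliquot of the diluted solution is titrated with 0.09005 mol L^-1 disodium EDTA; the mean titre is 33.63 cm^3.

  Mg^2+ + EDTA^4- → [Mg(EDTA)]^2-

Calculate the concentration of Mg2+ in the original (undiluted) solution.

n(EDTA) = 0.03363 × 0.09005 = 3.028 × 10^-3 mol
n(Mg2+) in the aliquot = 3.028 × 10^-3 mol (1:1 ratio)
[Mg2+]_dilute = 3.028 × 10^-3 / 0.05000 = 0.06057 mol/L
Dilution factor = 200.0 / 19.99 = 10.01
[Mg2+]_stock = 0.06057 × 10.01 = 0.6060 mol/L

0.6060 mol/L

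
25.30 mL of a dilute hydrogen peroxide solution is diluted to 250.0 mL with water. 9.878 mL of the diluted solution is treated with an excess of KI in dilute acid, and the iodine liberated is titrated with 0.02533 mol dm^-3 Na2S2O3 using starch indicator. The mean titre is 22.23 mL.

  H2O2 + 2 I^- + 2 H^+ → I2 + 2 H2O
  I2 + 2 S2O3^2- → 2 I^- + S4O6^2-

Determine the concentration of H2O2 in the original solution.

0.2816 mol/L

n(S2O3^2-) = 0.02223 × 0.02533 = 5.631 × 10^-4 mol
n(I2) = n(S2O3^2-)/2 = 2.815 × 10^-4 mol
n(H2O2) in the aliquot = 2.815 × 10^-4 mol (1:1 ratio)
[H2O2]_dilute = 2.815 × 10^-4 / 0.009878 = 0.02850 mol/L
[H2O2]_original = 0.02850 × 250.0/25.30 = 0.2816 mol/L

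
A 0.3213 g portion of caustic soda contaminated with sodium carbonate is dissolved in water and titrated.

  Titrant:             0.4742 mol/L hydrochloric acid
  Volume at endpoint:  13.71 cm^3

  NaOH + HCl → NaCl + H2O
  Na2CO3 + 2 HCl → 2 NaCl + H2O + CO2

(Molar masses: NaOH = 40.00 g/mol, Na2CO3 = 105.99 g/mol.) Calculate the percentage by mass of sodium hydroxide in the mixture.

22.26 %

n(HCl) = 0.01371 × 0.4742 = 6.501 × 10^-3 mol
Let x = n(NaOH), y = n(Na2CO3).
Titrant: 1x + 2y = 6.501 × 10^-3;  mass: 40.00x + 105.99y = 0.3213
Solving, x = 1.788 × 10^-3 mol, y = 2.357 × 10^-3 mol
mass of NaOH = 1.788 × 10^-3 × 40.00 = 0.07152 g
% NaOH = 0.07152 / 0.3213 × 100 = 22.26 %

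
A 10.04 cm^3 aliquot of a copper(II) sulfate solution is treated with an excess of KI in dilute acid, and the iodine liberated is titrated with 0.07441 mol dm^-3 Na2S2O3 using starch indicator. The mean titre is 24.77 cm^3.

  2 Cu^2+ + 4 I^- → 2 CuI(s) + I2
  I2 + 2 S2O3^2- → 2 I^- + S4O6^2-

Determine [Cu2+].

0.1836 mol/L

n(S2O3^2-) = 0.02477 × 0.07441 = 1.843 × 10^-3 mol
n(I2) = n(S2O3^2-)/2 = 9.216 × 10^-4 mol
From the 2:1 ratio, n(Cu2+) in the aliquot = 2/1 × 9.216 × 10^-4 = 1.843 × 10^-3 mol
[Cu2+] = 1.843 × 10^-3 / 0.01004 = 0.1836 mol/L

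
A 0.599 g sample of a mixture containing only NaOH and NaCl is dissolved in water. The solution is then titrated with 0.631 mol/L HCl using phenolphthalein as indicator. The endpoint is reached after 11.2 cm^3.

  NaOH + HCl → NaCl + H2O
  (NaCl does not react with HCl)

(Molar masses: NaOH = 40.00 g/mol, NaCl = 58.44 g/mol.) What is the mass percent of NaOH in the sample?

n(HCl) = 0.0112 × 0.631 = 7.07 × 10^-3 mol
Let x = n(NaOH), y = n(NaCl).
Titrant: 1x = 7.07 × 10^-3;  mass: 40.00x + 58.44y = 0.599
Solving, x = 7.07 × 10^-3 mol, y = 5.41 × 10^-3 mol
mass of NaOH = 7.07 × 10^-3 × 40.00 = 0.283 g
% NaOH = 0.283 / 0.599 × 100 = 47.2 %

47.2 %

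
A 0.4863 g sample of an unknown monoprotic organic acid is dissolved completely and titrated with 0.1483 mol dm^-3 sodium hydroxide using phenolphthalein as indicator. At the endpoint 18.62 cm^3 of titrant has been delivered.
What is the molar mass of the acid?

n(NaOH) = 0.01862 L × 0.1483 mol/L = 2.761 × 10^-3 mol
n(HA) = 2.761 × 10^-3 mol (1:1 ratio)
M = m / n = 0.4863 g / 2.761 × 10^-3 mol = 176.1 g/mol

176.1 g/mol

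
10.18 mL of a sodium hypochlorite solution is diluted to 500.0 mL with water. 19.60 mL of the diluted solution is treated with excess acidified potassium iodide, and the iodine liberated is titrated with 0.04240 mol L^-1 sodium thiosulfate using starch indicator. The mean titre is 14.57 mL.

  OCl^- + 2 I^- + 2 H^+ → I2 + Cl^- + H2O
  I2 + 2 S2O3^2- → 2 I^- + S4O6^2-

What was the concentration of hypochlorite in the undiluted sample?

n(S2O3^2-) = 0.01457 × 0.04240 = 6.178 × 10^-4 mol
n(I2) = n(S2O3^2-)/2 = 3.089 × 10^-4 mol
n(OCl^-) in the aliquot = 3.089 × 10^-4 mol (1:1 ratio)
[OCl^-]_dilute = 3.089 × 10^-4 / 0.01960 = 0.01576 mol/L
[OCl^-]_original = 0.01576 × 500.0/10.18 = 0.7740 mol/L

0.7740 mol/L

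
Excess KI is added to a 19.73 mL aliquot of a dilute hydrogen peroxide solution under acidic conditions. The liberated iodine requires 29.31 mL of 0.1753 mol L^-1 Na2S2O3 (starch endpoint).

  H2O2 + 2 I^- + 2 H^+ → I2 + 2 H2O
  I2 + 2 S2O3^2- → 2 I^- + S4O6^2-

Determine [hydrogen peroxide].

n(S2O3^2-) = 0.02931 × 0.1753 = 5.138 × 10^-3 mol
n(I2) = n(S2O3^2-)/2 = 2.569 × 10^-3 mol
n(H2O2) in the aliquot = 2.569 × 10^-3 mol (1:1 ratio)
[H2O2] = 2.569 × 10^-3 / 0.01973 = 0.1302 mol/L

0.1302 mol/L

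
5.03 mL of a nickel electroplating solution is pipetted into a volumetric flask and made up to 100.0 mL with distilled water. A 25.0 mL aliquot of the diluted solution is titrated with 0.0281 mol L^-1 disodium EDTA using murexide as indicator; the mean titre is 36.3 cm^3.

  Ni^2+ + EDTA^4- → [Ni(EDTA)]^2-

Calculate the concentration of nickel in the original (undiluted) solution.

0.811 mol/L

n(EDTA) = 0.0363 × 0.0281 = 1.02 × 10^-3 mol
n(Ni2+) in the aliquot = 1.02 × 10^-3 mol (1:1 ratio)
[Ni2+]_dilute = 1.02 × 10^-3 / 0.0250 = 0.0408 mol/L
Dilution factor = 100.0 / 5.03 = 19.88
[Ni2+]_stock = 0.0408 × 19.88 = 0.811 mol/L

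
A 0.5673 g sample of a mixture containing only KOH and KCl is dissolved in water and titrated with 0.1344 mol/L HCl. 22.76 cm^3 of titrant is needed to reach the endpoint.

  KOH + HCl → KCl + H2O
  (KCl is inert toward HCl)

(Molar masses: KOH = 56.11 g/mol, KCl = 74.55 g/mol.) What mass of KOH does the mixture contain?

n(HCl) = 0.02276 × 0.1344 = 3.059 × 10^-3 mol
Let x = n(KOH), y = n(KCl).
Titrant: 1x = 3.059 × 10^-3;  mass: 56.11x + 74.55y = 0.5673
Solving, x = 3.059 × 10^-3 mol, y = 5.307 × 10^-3 mol
mass of KOH = 3.059 × 10^-3 × 56.11 = 0.1716 g

0.1716 g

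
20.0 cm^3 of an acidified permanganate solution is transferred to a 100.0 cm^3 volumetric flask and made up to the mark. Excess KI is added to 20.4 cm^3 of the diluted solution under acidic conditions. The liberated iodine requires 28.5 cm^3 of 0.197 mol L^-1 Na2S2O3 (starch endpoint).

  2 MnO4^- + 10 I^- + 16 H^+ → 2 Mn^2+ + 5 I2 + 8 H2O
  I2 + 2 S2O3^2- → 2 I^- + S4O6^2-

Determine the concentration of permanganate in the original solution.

n(S2O3^2-) = 0.0285 × 0.197 = 5.61 × 10^-3 mol
n(I2) = n(S2O3^2-)/2 = 2.81 × 10^-3 mol
From the 2:5 ratio, n(MnO4^-) in the aliquot = 2/5 × 2.81 × 10^-3 = 1.12 × 10^-3 mol
[MnO4^-]_dilute = 1.12 × 10^-3 / 0.0204 = 0.0550 mol/L
[MnO4^-]_original = 0.0550 × 100.0/20.0 = 0.275 mol/L

0.275 mol/L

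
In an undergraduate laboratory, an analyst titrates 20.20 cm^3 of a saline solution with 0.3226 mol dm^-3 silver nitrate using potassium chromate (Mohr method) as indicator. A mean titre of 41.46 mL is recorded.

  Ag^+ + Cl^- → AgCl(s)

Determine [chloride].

0.6621 mol/L

n(AgNO3) = 0.04146 L × 0.3226 mol/L = 0.01337 mol
n(Cl-) = 0.01337 mol (1:1 mole ratio)
[Cl-] = 0.01337 mol / 0.02020 L = 0.6621 mol/L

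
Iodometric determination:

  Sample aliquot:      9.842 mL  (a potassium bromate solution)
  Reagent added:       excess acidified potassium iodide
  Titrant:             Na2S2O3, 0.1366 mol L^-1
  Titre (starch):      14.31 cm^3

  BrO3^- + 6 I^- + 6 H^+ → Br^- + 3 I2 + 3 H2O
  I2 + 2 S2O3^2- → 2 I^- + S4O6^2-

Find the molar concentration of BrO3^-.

0.03310 mol/L

n(S2O3^2-) = 0.01431 × 0.1366 = 1.955 × 10^-3 mol
n(I2) = n(S2O3^2-)/2 = 9.774 × 10^-4 mol
From the 1:3 ratio, n(BrO3^-) in the aliquot = 1/3 × 9.774 × 10^-4 = 3.258 × 10^-4 mol
[BrO3^-] = 3.258 × 10^-4 / 0.009842 = 0.03310 mol/L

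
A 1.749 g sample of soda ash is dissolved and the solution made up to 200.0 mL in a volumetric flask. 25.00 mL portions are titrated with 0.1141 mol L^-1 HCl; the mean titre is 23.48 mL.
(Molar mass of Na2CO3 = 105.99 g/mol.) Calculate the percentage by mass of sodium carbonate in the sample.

Na2CO3 + 2 HCl → 2 NaCl + H2O + CO2
n(HCl) per titration = 0.02348 × 0.1141 = 2.679 × 10^-3 mol
From the 1:2 ratio, n(Na2CO3) in each aliquot = 1/2 × 2.679 × 10^-3 = 1.340 × 10^-3 mol
n(Na2CO3) in the whole flask = 1.340 × 10^-3 × 200.0/25.00 = 0.01072 mol
mass of Na2CO3 = 0.01072 × 105.99 = 1.136 g
% Na2CO3 = 1.136 / 1.749 × 100 = 64.94 %

64.94 %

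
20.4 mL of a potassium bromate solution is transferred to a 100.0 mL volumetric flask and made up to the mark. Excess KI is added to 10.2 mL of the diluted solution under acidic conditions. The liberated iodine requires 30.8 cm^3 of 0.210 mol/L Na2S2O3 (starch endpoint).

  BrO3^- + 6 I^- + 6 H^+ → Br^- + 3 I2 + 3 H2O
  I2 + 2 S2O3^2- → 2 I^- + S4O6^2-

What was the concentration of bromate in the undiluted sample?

0.518 mol/L

n(S2O3^2-) = 0.0308 × 0.210 = 6.47 × 10^-3 mol
n(I2) = n(S2O3^2-)/2 = 3.23 × 10^-3 mol
From the 1:3 ratio, n(BrO3^-) in the aliquot = 1/3 × 3.23 × 10^-3 = 1.08 × 10^-3 mol
[BrO3^-]_dilute = 1.08 × 10^-3 / 0.0102 = 0.106 mol/L
[BrO3^-]_original = 0.106 × 100.0/20.4 = 0.518 mol/L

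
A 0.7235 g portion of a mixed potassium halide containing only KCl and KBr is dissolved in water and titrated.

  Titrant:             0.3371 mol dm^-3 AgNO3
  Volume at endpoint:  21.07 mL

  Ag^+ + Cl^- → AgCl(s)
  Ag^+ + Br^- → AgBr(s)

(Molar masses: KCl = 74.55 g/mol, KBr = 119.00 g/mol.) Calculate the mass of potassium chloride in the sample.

n(AgNO3) = 0.02107 × 0.3371 = 7.103 × 10^-3 mol
Let x = n(KCl), y = n(KBr).
Titrant: 1x + 1y = 7.103 × 10^-3;  mass: 74.55x + 119.00y = 0.7235
Solving, x = 2.738 × 10^-3 mol, y = 4.364 × 10^-3 mol
mass of KCl = 2.738 × 10^-3 × 74.55 = 0.2041 g

0.2041 g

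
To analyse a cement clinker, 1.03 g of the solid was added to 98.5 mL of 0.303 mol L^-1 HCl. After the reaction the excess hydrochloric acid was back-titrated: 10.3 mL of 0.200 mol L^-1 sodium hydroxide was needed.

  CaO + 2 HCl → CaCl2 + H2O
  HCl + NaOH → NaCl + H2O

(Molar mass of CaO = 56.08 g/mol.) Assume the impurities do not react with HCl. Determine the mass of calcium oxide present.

0.779 g

n(HCl) added = 0.0985 × 0.303 = 0.0298 mol
n(NaOH) used in back-titration = 0.0103 × 0.200 = 2.06 × 10^-3 mol
n(HCl) left over = 2.06 × 10^-3 mol (1:1 ratio)
n(HCl) consumed by analyte = 0.0298 − 2.06 × 10^-3 = 0.0278 mol
From the 1:2 ratio, n(CaO) = 1/2 × 0.0278 = 0.0139 mol
mass of CaO = 0.0139 × 56.08 = 0.779 g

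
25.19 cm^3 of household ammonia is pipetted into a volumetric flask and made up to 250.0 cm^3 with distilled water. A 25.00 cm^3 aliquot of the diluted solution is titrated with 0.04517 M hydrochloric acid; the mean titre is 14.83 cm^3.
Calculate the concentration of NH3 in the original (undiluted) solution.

NH3 + HCl → NH4Cl
n(HCl) = 0.01483 × 0.04517 = 6.699 × 10^-4 mol
n(NH3) in the aliquot = 6.699 × 10^-4 mol (1:1 ratio)
[NH3]_dilute = 6.699 × 10^-4 / 0.02500 = 0.02679 mol/L
Dilution factor = 250.0 / 25.19 = 9.925
[NH3]_stock = 0.02679 × 9.925 = 0.2659 mol/L

0.2659 M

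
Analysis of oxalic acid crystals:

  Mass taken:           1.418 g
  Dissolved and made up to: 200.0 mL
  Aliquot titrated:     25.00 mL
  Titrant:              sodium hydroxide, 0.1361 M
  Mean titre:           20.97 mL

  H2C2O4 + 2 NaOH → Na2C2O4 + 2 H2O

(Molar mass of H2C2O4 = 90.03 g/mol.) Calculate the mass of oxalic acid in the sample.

1.028 g

n(NaOH) per titration = 0.02097 × 0.1361 = 2.854 × 10^-3 mol
From the 1:2 ratio, n(H2C2O4) in each aliquot = 1/2 × 2.854 × 10^-3 = 1.427 × 10^-3 mol
n(H2C2O4) in the whole flask = 1.427 × 10^-3 × 200.0/25.00 = 0.01142 mol
mass of H2C2O4 = 0.01142 × 90.03 = 1.028 g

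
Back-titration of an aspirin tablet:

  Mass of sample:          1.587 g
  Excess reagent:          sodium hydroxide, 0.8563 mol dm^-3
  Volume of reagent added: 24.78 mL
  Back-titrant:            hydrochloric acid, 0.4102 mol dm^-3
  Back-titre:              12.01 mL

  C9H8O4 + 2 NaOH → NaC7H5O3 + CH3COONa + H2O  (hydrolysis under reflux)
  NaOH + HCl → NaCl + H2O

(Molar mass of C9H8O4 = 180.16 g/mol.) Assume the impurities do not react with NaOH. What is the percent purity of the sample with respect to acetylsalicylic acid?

92.48 %

n(NaOH) added = 0.02478 × 0.8563 = 0.02122 mol
n(HCl) used in back-titration = 0.01201 × 0.4102 = 4.927 × 10^-3 mol
n(NaOH) left over = 4.927 × 10^-3 mol (1:1 ratio)
n(NaOH) consumed by analyte = 0.02122 − 4.927 × 10^-3 = 0.01629 mol
From the 1:2 ratio, n(C9H8O4) = 1/2 × 0.01629 = 8.146 × 10^-3 mol
mass of C9H8O4 = 8.146 × 10^-3 × 180.16 = 1.468 g
% C9H8O4 = 1.468 / 1.587 × 100 = 92.48 %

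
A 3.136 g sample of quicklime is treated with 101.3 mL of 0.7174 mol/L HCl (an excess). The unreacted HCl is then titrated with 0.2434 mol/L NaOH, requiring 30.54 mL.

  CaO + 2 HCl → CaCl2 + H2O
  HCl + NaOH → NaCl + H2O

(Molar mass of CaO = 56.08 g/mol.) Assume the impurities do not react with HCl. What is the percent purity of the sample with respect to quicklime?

58.33 %

n(HCl) added = 0.1013 × 0.7174 = 0.07267 mol
n(NaOH) used in back-titration = 0.03054 × 0.2434 = 7.433 × 10^-3 mol
n(HCl) left over = 7.433 × 10^-3 mol (1:1 ratio)
n(HCl) consumed by analyte = 0.07267 − 7.433 × 10^-3 = 0.06524 mol
From the 1:2 ratio, n(CaO) = 1/2 × 0.06524 = 0.03262 mol
mass of CaO = 0.03262 × 56.08 = 1.829 g
% CaO = 1.829 / 3.136 × 100 = 58.33 %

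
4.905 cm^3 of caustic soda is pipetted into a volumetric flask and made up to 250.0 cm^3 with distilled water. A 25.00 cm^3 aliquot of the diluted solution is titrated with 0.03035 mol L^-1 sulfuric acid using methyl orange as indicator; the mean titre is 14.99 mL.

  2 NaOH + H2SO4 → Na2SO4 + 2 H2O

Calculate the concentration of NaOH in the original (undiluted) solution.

n(H2SO4) = 0.01499 × 0.03035 = 4.549 × 10^-4 mol
From the 2:1 ratio, n(NaOH) in the aliquot = 2/1 × 4.549 × 10^-4 = 9.099 × 10^-4 mol
[NaOH]_dilute = 9.099 × 10^-4 / 0.02500 = 0.03640 mol/L
Dilution factor = 250.0 / 4.905 = 50.97
[NaOH]_stock = 0.03640 × 50.97 = 1.855 mol/L

1.855 mol/L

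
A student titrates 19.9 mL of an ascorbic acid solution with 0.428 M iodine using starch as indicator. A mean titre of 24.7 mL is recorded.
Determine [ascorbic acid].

C6H8O6 + I2 → C6H6O6 + 2 HI
n(I2) = 0.0247 L × 0.428 mol/L = 0.0106 mol
n(C6H8O6) = 0.0106 mol (1:1 mole ratio)
[C6H8O6] = 0.0106 mol / 0.0199 L = 0.531 mol/L

0.531 M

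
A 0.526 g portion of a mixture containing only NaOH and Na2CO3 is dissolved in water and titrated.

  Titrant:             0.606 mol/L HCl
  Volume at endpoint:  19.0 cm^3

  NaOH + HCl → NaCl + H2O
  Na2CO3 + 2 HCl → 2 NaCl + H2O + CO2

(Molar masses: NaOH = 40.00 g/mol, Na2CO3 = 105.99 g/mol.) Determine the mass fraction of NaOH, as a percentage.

49.3 %

n(HCl) = 0.0190 × 0.606 = 0.0115 mol
Let x = n(NaOH), y = n(Na2CO3).
Titrant: 1x + 2y = 0.0115;  mass: 40.00x + 105.99y = 0.526
Solving, x = 6.48 × 10^-3 mol, y = 2.52 × 10^-3 mol
mass of NaOH = 6.48 × 10^-3 × 40.00 = 0.259 g
% NaOH = 0.259 / 0.526 × 100 = 49.3 %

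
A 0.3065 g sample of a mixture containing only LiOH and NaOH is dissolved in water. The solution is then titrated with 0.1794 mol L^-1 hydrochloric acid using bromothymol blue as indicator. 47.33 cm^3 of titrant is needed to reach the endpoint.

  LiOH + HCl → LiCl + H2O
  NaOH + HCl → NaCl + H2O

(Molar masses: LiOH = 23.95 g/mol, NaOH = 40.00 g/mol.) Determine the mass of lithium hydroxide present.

0.04945 g

n(HCl) = 0.04733 × 0.1794 = 8.491 × 10^-3 mol
Let x = n(LiOH), y = n(NaOH).
Titrant: 1x + 1y = 8.491 × 10^-3;  mass: 23.95x + 40.00y = 0.3065
Solving, x = 2.065 × 10^-3 mol, y = 6.426 × 10^-3 mol
mass of LiOH = 2.065 × 10^-3 × 23.95 = 0.04945 g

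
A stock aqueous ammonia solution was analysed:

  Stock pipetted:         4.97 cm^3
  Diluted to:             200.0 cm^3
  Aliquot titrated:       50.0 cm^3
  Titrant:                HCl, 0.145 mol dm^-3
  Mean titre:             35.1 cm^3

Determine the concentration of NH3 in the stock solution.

4.10 mol/L

NH3 + HCl → NH4Cl
n(HCl) = 0.0351 × 0.145 = 5.09 × 10^-3 mol
n(NH3) in the aliquot = 5.09 × 10^-3 mol (1:1 ratio)
[NH3]_dilute = 5.09 × 10^-3 / 0.0500 = 0.102 mol/L
Dilution factor = 200.0 / 4.97 = 40.24
[NH3]_stock = 0.102 × 40.24 = 4.10 mol/L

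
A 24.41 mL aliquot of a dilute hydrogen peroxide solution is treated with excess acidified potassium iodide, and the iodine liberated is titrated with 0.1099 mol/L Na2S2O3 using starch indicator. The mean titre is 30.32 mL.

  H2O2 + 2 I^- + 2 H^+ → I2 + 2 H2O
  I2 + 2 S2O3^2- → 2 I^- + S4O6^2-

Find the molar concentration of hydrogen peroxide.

0.06825 mol/L

n(S2O3^2-) = 0.03032 × 0.1099 = 3.332 × 10^-3 mol
n(I2) = n(S2O3^2-)/2 = 1.666 × 10^-3 mol
n(H2O2) in the aliquot = 1.666 × 10^-3 mol (1:1 ratio)
[H2O2] = 1.666 × 10^-3 / 0.02441 = 0.06825 mol/L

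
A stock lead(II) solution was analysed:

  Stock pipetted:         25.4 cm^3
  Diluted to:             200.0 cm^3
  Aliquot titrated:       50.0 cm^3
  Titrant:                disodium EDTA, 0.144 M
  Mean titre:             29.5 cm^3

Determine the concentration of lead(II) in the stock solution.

0.669 M

Pb^2+ + EDTA^4- → [Pb(EDTA)]^2-
n(EDTA) = 0.0295 × 0.144 = 4.25 × 10^-3 mol
n(Pb2+) in the aliquot = 4.25 × 10^-3 mol (1:1 ratio)
[Pb2+]_dilute = 4.25 × 10^-3 / 0.0500 = 0.0850 mol/L
Dilution factor = 200.0 / 25.4 = 7.874
[Pb2+]_stock = 0.0850 × 7.874 = 0.669 mol/L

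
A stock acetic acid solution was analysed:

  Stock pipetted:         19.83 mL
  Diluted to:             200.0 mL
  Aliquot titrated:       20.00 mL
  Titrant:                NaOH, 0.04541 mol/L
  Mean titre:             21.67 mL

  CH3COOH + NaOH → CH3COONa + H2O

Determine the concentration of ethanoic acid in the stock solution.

n(NaOH) = 0.02167 × 0.04541 = 9.840 × 10^-4 mol
n(CH3COOH) in the aliquot = 9.840 × 10^-4 mol (1:1 ratio)
[CH3COOH]_dilute = 9.840 × 10^-4 / 0.02000 = 0.04920 mol/L
Dilution factor = 200.0 / 19.83 = 10.09
[CH3COOH]_stock = 0.04920 × 10.09 = 0.4962 mol/L

0.4962 mol/L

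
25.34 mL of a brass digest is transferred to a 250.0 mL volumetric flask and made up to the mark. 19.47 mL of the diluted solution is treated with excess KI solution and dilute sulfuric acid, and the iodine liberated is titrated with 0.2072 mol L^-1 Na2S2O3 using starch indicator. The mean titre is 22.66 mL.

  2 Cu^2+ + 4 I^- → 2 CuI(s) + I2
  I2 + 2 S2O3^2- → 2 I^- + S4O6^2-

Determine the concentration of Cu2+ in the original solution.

2.379 mol/L

n(S2O3^2-) = 0.02266 × 0.2072 = 4.695 × 10^-3 mol
n(I2) = n(S2O3^2-)/2 = 2.348 × 10^-3 mol
From the 2:1 ratio, n(Cu2+) in the aliquot = 2/1 × 2.348 × 10^-3 = 4.695 × 10^-3 mol
[Cu2+]_dilute = 4.695 × 10^-3 / 0.01947 = 0.2411 mol/L
[Cu2+]_original = 0.2411 × 250.0/25.34 = 2.379 mol/L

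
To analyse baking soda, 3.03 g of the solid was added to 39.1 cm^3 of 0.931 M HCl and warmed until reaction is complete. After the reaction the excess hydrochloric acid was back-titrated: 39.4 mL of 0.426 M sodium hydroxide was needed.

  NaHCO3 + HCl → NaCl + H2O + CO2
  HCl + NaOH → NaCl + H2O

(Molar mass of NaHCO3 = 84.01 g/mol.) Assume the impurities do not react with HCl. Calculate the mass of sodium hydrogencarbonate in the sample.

n(HCl) added = 0.0391 × 0.931 = 0.0364 mol
n(NaOH) used in back-titration = 0.0394 × 0.426 = 0.0168 mol
n(HCl) left over = 0.0168 mol (1:1 ratio)
n(HCl) consumed by analyte = 0.0364 − 0.0168 = 0.0196 mol
n(NaHCO3) = 0.0196 mol (1:1 ratio)
mass of NaHCO3 = 0.0196 × 84.01 = 1.65 g

1.65 g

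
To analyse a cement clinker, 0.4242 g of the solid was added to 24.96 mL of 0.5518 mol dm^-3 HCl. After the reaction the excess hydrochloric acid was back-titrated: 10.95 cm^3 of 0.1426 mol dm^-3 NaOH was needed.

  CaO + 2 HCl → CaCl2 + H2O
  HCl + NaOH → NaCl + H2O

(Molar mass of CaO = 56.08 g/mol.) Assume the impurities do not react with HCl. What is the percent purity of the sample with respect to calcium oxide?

n(HCl) added = 0.02496 × 0.5518 = 0.01377 mol
n(NaOH) used in back-titration = 0.01095 × 0.1426 = 1.561 × 10^-3 mol
n(HCl) left over = 1.561 × 10^-3 mol (1:1 ratio)
n(HCl) consumed by analyte = 0.01377 − 1.561 × 10^-3 = 0.01221 mol
From the 1:2 ratio, n(CaO) = 1/2 × 0.01221 = 6.106 × 10^-3 mol
mass of CaO = 6.106 × 10^-3 × 56.08 = 0.3424 g
% CaO = 0.3424 / 0.4242 × 100 = 80.72 %

80.72 %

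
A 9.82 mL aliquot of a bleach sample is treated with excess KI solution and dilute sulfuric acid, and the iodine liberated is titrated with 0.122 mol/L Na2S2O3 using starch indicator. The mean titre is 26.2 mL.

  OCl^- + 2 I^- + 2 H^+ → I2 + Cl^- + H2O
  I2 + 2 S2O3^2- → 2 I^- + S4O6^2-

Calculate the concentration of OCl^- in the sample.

n(S2O3^2-) = 0.0262 × 0.122 = 3.20 × 10^-3 mol
n(I2) = n(S2O3^2-)/2 = 1.60 × 10^-3 mol
n(OCl^-) in the aliquot = 1.60 × 10^-3 mol (1:1 ratio)
[OCl^-] = 1.60 × 10^-3 / 0.00982 = 0.163 mol/L

0.163 mol/L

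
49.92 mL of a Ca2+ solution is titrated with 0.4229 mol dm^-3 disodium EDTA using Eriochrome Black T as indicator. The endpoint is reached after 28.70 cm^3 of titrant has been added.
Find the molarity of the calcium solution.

Ca^2+ + EDTA^4- → [Ca(EDTA)]^2-
n(EDTA) = 0.02870 L × 0.4229 mol/L = 0.01214 mol
n(Ca2+) = 0.01214 mol (1:1 mole ratio)
[Ca2+] = 0.01214 mol / 0.04992 L = 0.2431 mol/L

0.2431 mol/L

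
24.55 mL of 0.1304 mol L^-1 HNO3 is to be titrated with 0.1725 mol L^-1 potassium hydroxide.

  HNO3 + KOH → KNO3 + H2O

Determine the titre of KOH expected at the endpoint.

n(HNO3) = 0.02455 L × 0.1304 mol/L = 3.201 × 10^-3 mol
n(KOH) = 3.201 × 10^-3 mol (1:1 stoichiometry)
V(KOH) = 3.201 × 10^-3 mol / 0.1725 mol/L = 0.01856 L = 18.56 mL

18.56 mL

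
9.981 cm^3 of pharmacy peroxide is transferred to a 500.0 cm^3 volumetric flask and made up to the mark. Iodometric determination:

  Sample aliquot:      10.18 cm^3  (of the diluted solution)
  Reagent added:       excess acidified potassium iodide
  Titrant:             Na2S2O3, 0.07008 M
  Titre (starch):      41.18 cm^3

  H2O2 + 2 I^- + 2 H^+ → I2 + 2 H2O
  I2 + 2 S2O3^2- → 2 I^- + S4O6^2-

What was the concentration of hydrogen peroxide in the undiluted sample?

n(S2O3^2-) = 0.04118 × 0.07008 = 2.886 × 10^-3 mol
n(I2) = n(S2O3^2-)/2 = 1.443 × 10^-3 mol
n(H2O2) in the aliquot = 1.443 × 10^-3 mol (1:1 ratio)
[H2O2]_dilute = 1.443 × 10^-3 / 0.01018 = 0.1417 mol/L
[H2O2]_original = 0.1417 × 500.0/9.981 = 7.101 mol/L

7.101 M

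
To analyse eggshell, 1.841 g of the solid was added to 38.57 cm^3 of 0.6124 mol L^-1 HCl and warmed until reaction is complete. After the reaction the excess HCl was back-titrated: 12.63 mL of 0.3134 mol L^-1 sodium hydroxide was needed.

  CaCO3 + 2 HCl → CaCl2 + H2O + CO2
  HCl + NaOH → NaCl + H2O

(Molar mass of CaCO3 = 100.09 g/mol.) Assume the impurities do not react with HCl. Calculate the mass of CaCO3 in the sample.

0.9840 g

n(HCl) added = 0.03857 × 0.6124 = 0.02362 mol
n(NaOH) used in back-titration = 0.01263 × 0.3134 = 3.958 × 10^-3 mol
n(HCl) left over = 3.958 × 10^-3 mol (1:1 ratio)
n(HCl) consumed by analyte = 0.02362 − 3.958 × 10^-3 = 0.01966 mol
From the 1:2 ratio, n(CaCO3) = 1/2 × 0.01966 = 9.831 × 10^-3 mol
mass of CaCO3 = 9.831 × 10^-3 × 100.09 = 0.9840 g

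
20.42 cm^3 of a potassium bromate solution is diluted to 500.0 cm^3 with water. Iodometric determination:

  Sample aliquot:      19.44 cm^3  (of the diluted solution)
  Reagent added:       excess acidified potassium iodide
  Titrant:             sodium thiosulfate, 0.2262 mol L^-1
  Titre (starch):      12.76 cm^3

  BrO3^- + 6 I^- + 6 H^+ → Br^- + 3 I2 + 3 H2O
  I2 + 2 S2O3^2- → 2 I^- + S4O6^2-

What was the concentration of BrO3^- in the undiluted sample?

0.6059 mol/L

n(S2O3^2-) = 0.01276 × 0.2262 = 2.886 × 10^-3 mol
n(I2) = n(S2O3^2-)/2 = 1.443 × 10^-3 mol
From the 1:3 ratio, n(BrO3^-) in the aliquot = 1/3 × 1.443 × 10^-3 = 4.811 × 10^-4 mol
[BrO3^-]_dilute = 4.811 × 10^-4 / 0.01944 = 0.02475 mol/L
[BrO3^-]_original = 0.02475 × 500.0/20.42 = 0.6059 mol/L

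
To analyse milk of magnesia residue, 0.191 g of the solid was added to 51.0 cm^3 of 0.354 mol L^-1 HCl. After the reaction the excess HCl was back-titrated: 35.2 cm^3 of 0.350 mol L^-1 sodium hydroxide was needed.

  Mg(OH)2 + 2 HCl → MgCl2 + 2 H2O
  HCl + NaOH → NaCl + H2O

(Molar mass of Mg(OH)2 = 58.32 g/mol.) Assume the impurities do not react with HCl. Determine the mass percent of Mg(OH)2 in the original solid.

87.5 %

n(HCl) added = 0.0510 × 0.354 = 0.0181 mol
n(NaOH) used in back-titration = 0.0352 × 0.350 = 0.0123 mol
n(HCl) left over = 0.0123 mol (1:1 ratio)
n(HCl) consumed by analyte = 0.0181 − 0.0123 = 5.73 × 10^-3 mol
From the 1:2 ratio, n(Mg(OH)2) = 1/2 × 5.73 × 10^-3 = 2.87 × 10^-3 mol
mass of Mg(OH)2 = 2.87 × 10^-3 × 58.32 = 0.167 g
% Mg(OH)2 = 0.167 / 0.191 × 100 = 87.5 %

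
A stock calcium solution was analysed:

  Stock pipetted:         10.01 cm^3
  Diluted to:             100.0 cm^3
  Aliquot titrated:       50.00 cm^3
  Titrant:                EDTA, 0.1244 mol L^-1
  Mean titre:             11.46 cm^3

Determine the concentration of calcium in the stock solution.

0.2848 mol/L

Ca^2+ + EDTA^4- → [Ca(EDTA)]^2-
n(EDTA) = 0.01146 × 0.1244 = 1.426 × 10^-3 mol
n(Ca2+) in the aliquot = 1.426 × 10^-3 mol (1:1 ratio)
[Ca2+]_dilute = 1.426 × 10^-3 / 0.05000 = 0.02851 mol/L
Dilution factor = 100.0 / 10.01 = 9.990
[Ca2+]_stock = 0.02851 × 9.990 = 0.2848 mol/L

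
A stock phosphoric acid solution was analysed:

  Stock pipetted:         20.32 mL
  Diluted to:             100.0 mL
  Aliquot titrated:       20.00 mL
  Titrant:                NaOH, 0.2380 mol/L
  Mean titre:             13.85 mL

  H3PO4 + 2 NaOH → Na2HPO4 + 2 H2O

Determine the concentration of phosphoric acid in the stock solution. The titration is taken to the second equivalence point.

0.4055 mol/L

n(NaOH) = 0.01385 × 0.2380 = 3.296 × 10^-3 mol
From the 1:2 ratio, n(H3PO4) in the aliquot = 1/2 × 3.296 × 10^-3 = 1.648 × 10^-3 mol
[H3PO4]_dilute = 1.648 × 10^-3 / 0.02000 = 0.08241 mol/L
Dilution factor = 100.0 / 20.32 = 4.921
[H3PO4]_stock = 0.08241 × 4.921 = 0.4055 mol/L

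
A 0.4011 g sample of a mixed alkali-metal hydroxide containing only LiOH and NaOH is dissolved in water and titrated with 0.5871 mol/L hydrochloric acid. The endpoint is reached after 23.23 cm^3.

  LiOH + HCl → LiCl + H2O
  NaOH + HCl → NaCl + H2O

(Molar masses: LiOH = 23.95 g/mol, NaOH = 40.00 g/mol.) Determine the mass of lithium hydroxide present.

0.2155 g

n(HCl) = 0.02323 × 0.5871 = 0.01364 mol
Let x = n(LiOH), y = n(NaOH).
Titrant: 1x + 1y = 0.01364;  mass: 23.95x + 40.00y = 0.4011
Solving, x = 8.999 × 10^-3 mol, y = 4.639 × 10^-3 mol
mass of LiOH = 8.999 × 10^-3 × 23.95 = 0.2155 g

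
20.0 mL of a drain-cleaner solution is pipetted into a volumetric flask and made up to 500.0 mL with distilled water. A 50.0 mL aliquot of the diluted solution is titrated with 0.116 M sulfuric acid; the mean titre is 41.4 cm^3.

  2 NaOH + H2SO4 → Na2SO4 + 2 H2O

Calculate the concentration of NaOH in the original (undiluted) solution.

4.80 M

n(H2SO4) = 0.0414 × 0.116 = 4.80 × 10^-3 mol
From the 2:1 ratio, n(NaOH) in the aliquot = 2/1 × 4.80 × 10^-3 = 9.60 × 10^-3 mol
[NaOH]_dilute = 9.60 × 10^-3 / 0.0500 = 0.192 mol/L
Dilution factor = 500.0 / 20.0 = 25.00
[NaOH]_stock = 0.192 × 25.00 = 4.80 mol/L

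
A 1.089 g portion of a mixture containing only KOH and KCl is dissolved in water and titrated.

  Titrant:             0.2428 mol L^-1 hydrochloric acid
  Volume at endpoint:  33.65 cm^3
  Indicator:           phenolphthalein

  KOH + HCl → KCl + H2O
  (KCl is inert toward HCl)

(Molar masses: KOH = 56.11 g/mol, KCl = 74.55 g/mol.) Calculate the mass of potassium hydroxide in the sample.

0.4584 g

n(HCl) = 0.03365 × 0.2428 = 8.170 × 10^-3 mol
Let x = n(KOH), y = n(KCl).
Titrant: 1x = 8.170 × 10^-3;  mass: 56.11x + 74.55y = 1.089
Solving, x = 8.170 × 10^-3 mol, y = 8.458 × 10^-3 mol
mass of KOH = 8.170 × 10^-3 × 56.11 = 0.4584 g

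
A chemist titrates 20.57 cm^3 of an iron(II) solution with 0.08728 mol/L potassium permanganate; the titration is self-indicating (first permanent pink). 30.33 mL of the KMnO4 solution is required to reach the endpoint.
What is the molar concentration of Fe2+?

0.6435 mol/L

MnO4^- + 5 Fe^2+ + 8 H^+ → Mn^2+ + 5 Fe^3+ + 4 H2O
n(KMnO4) = 0.03033 L × 0.08728 mol/L = 2.647 × 10^-3 mol
From the 5:1 mole ratio, n(Fe2+) = 5/1 × 2.647 × 10^-3 = 0.01324 mol
[Fe2+] = 0.01324 mol / 0.02057 L = 0.6435 mol/L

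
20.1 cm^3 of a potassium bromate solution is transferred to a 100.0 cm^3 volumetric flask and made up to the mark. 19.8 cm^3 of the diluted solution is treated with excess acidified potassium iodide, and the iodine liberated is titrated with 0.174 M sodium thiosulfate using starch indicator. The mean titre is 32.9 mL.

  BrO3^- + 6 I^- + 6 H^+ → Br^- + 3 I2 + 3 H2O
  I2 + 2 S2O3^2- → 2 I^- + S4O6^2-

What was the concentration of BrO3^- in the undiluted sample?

n(S2O3^2-) = 0.0329 × 0.174 = 5.72 × 10^-3 mol
n(I2) = n(S2O3^2-)/2 = 2.86 × 10^-3 mol
From the 1:3 ratio, n(BrO3^-) in the aliquot = 1/3 × 2.86 × 10^-3 = 9.54 × 10^-4 mol
[BrO3^-]_dilute = 9.54 × 10^-4 / 0.0198 = 0.0482 mol/L
[BrO3^-]_original = 0.0482 × 100.0/20.1 = 0.240 mol/L

0.240 M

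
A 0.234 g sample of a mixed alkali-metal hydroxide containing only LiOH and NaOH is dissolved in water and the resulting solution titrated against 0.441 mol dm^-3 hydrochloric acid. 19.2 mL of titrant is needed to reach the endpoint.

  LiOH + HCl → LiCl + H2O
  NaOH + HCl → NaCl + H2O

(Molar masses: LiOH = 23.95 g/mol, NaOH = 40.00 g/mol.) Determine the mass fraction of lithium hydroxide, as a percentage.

66.8 %

n(HCl) = 0.0192 × 0.441 = 8.47 × 10^-3 mol
Let x = n(LiOH), y = n(NaOH).
Titrant: 1x + 1y = 8.47 × 10^-3;  mass: 23.95x + 40.00y = 0.234
Solving, x = 6.52 × 10^-3 mol, y = 1.94 × 10^-3 mol
mass of LiOH = 6.52 × 10^-3 × 23.95 = 0.156 g
% LiOH = 0.156 / 0.234 × 100 = 66.8 %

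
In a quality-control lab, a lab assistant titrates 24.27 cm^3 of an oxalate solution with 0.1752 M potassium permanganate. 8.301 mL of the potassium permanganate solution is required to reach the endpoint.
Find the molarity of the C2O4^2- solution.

2 MnO4^- + 5 C2O4^2- + 16 H^+ → 2 Mn^2+ + 10 CO2 + 8 H2O
n(KMnO4) = 0.008301 L × 0.1752 mol/L = 1.454 × 10^-3 mol
From the 5:2 mole ratio, n(C2O4^2-) = 5/2 × 1.454 × 10^-3 = 3.636 × 10^-3 mol
[C2O4^2-] = 3.636 × 10^-3 mol / 0.02427 L = 0.1498 mol/L

0.1498 M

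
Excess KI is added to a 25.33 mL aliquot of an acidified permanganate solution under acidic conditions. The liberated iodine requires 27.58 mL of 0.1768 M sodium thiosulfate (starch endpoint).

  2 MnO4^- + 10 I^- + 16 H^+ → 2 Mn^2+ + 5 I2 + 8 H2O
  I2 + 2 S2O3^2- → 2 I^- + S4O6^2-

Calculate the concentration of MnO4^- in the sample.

0.03850 M

n(S2O3^2-) = 0.02758 × 0.1768 = 4.876 × 10^-3 mol
n(I2) = n(S2O3^2-)/2 = 2.438 × 10^-3 mol
From the 2:5 ratio, n(MnO4^-) in the aliquot = 2/5 × 2.438 × 10^-3 = 9.752 × 10^-4 mol
[MnO4^-] = 9.752 × 10^-4 / 0.02533 = 0.03850 mol/L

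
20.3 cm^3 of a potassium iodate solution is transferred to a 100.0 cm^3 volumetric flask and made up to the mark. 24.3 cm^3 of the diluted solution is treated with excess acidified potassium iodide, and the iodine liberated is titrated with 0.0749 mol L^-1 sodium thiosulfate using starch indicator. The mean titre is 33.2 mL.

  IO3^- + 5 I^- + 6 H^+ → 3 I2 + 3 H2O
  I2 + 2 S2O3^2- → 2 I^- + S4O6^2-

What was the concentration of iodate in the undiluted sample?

n(S2O3^2-) = 0.0332 × 0.0749 = 2.49 × 10^-3 mol
n(I2) = n(S2O3^2-)/2 = 1.24 × 10^-3 mol
From the 1:3 ratio, n(IO3^-) in the aliquot = 1/3 × 1.24 × 10^-3 = 4.14 × 10^-4 mol
[IO3^-]_dilute = 4.14 × 10^-4 / 0.0243 = 0.0171 mol/L
[IO3^-]_original = 0.0171 × 100.0/20.3 = 0.0840 mol/L

0.0840 mol/L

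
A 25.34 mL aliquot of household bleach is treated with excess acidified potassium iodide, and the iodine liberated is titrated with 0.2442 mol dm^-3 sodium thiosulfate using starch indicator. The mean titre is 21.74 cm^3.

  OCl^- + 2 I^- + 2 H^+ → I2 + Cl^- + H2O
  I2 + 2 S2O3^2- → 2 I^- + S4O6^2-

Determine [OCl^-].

0.1048 mol/L

n(S2O3^2-) = 0.02174 × 0.2442 = 5.309 × 10^-3 mol
n(I2) = n(S2O3^2-)/2 = 2.654 × 10^-3 mol
n(OCl^-) in the aliquot = 2.654 × 10^-3 mol (1:1 ratio)
[OCl^-] = 2.654 × 10^-3 / 0.02534 = 0.1048 mol/L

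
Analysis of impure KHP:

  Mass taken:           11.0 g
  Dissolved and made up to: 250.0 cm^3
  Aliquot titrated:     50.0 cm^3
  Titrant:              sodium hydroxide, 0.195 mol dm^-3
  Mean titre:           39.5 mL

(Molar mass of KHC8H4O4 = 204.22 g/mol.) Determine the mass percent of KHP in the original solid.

KHC8H4O4 + NaOH → KNaC8H4O4 + H2O
n(NaOH) per titration = 0.0395 × 0.195 = 7.70 × 10^-3 mol
n(KHC8H4O4) in each aliquot = 7.70 × 10^-3 mol (1:1 ratio)
n(KHC8H4O4) in the whole flask = 7.70 × 10^-3 × 250.0/50.0 = 0.0385 mol
mass of KHC8H4O4 = 0.0385 × 204.22 = 7.87 g
% KHC8H4O4 = 7.87 / 11.0 × 100 = 71.5 %

71.5 %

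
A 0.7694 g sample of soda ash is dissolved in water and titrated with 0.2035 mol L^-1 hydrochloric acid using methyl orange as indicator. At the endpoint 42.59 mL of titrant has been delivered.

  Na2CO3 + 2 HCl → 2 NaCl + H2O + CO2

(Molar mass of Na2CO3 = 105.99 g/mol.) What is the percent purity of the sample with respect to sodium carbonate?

n(HCl) = 0.04259 L × 0.2035 mol/L = 8.667 × 10^-3 mol
From the 1:2 ratio, n(Na2CO3) = 1/2 × 8.667 × 10^-3 = 4.334 × 10^-3 mol
mass of Na2CO3 = 4.334 × 10^-3 × 105.99 g/mol = 0.4593 g
% Na2CO3 = 0.4593 / 0.7694 × 100 = 59.70 %

59.70 %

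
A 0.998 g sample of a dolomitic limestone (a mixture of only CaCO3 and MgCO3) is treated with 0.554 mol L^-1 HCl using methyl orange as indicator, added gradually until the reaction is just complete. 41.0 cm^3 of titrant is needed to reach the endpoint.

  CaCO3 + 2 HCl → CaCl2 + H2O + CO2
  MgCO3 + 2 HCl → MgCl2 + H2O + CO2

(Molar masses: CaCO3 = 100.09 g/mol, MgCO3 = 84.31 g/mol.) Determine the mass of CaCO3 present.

n(HCl) = 0.0410 × 0.554 = 0.0227 mol
Let x = n(CaCO3), y = n(MgCO3).
Titrant: 2x + 2y = 0.0227;  mass: 100.09x + 84.31y = 0.998
Solving, x = 2.57 × 10^-3 mol, y = 8.79 × 10^-3 mol
mass of CaCO3 = 2.57 × 10^-3 × 100.09 = 0.257 g

0.257 g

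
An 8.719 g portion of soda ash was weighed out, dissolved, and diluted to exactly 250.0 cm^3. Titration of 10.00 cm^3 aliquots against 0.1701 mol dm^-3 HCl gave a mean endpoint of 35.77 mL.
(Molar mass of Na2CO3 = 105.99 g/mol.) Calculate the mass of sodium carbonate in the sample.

Na2CO3 + 2 HCl → 2 NaCl + H2O + CO2
n(HCl) per titration = 0.03577 × 0.1701 = 6.084 × 10^-3 mol
From the 1:2 ratio, n(Na2CO3) in each aliquot = 1/2 × 6.084 × 10^-3 = 3.042 × 10^-3 mol
n(Na2CO3) in the whole flask = 3.042 × 10^-3 × 250.0/10.00 = 0.07606 mol
mass of Na2CO3 = 0.07606 × 105.99 = 8.061 g

8.061 g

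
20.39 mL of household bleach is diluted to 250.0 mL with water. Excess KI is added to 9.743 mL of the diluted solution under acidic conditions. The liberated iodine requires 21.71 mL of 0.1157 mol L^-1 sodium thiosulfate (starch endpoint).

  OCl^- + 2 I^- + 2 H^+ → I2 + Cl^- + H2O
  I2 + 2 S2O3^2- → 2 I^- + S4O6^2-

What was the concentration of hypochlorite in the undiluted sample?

n(S2O3^2-) = 0.02171 × 0.1157 = 2.512 × 10^-3 mol
n(I2) = n(S2O3^2-)/2 = 1.256 × 10^-3 mol
n(OCl^-) in the aliquot = 1.256 × 10^-3 mol (1:1 ratio)
[OCl^-]_dilute = 1.256 × 10^-3 / 0.009743 = 0.1289 mol/L
[OCl^-]_original = 0.1289 × 250.0/20.39 = 1.580 mol/L

1.580 mol/L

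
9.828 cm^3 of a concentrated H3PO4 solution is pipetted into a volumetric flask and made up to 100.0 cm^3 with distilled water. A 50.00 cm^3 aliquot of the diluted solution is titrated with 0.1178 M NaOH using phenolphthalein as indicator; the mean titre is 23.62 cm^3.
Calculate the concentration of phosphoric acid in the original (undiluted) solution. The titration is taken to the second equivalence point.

0.2831 M

H3PO4 + 2 NaOH → Na2HPO4 + 2 H2O
n(NaOH) = 0.02362 × 0.1178 = 2.782 × 10^-3 mol
From the 1:2 ratio, n(H3PO4) in the aliquot = 1/2 × 2.782 × 10^-3 = 1.391 × 10^-3 mol
[H3PO4]_dilute = 1.391 × 10^-3 / 0.05000 = 0.02782 mol/L
Dilution factor = 100.0 / 9.828 = 10.18
[H3PO4]_stock = 0.02782 × 10.18 = 0.2831 mol/L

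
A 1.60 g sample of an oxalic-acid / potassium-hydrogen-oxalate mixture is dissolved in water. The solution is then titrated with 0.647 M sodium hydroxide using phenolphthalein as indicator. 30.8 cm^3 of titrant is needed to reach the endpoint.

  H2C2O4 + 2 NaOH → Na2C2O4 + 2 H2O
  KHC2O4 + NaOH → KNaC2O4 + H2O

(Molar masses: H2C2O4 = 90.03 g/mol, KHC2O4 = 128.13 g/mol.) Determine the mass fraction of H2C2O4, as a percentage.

32.3 %

n(NaOH) = 0.0308 × 0.647 = 0.0199 mol
Let x = n(H2C2O4), y = n(KHC2O4).
Titrant: 2x + 1y = 0.0199;  mass: 90.03x + 128.13y = 1.60
Solving, x = 5.73 × 10^-3 mol, y = 8.46 × 10^-3 mol
mass of H2C2O4 = 5.73 × 10^-3 × 90.03 = 0.516 g
% H2C2O4 = 0.516 / 1.60 × 100 = 32.3 %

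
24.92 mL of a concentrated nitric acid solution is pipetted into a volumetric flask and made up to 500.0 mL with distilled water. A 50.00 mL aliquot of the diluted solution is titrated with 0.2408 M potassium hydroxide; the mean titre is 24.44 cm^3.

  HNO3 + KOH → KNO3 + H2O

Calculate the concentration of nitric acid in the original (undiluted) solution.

n(KOH) = 0.02444 × 0.2408 = 5.885 × 10^-3 mol
n(HNO3) in the aliquot = 5.885 × 10^-3 mol (1:1 ratio)
[HNO3]_dilute = 5.885 × 10^-3 / 0.05000 = 0.1177 mol/L
Dilution factor = 500.0 / 24.92 = 20.06
[HNO3]_stock = 0.1177 × 20.06 = 2.362 mol/L

2.362 M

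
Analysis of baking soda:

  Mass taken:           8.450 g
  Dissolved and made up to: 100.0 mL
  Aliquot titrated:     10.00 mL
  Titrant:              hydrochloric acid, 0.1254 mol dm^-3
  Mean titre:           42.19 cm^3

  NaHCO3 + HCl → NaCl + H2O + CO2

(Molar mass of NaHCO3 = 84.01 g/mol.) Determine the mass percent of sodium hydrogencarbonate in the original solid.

52.60 %

n(HCl) per titration = 0.04219 × 0.1254 = 5.291 × 10^-3 mol
n(NaHCO3) in each aliquot = 5.291 × 10^-3 mol (1:1 ratio)
n(NaHCO3) in the whole flask = 5.291 × 10^-3 × 100.0/10.00 = 0.05291 mol
mass of NaHCO3 = 0.05291 × 84.01 = 4.445 g
% NaHCO3 = 4.445 / 8.450 × 100 = 52.60 %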